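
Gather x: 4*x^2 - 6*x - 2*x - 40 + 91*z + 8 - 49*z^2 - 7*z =4*x^2 - 8*x - 49*z^2 + 84*z - 32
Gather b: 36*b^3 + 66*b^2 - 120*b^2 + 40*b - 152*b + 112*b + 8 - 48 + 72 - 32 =36*b^3 - 54*b^2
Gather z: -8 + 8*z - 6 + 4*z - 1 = 12*z - 15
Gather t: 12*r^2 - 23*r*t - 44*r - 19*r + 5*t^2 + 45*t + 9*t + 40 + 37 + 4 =12*r^2 - 63*r + 5*t^2 + t*(54 - 23*r) + 81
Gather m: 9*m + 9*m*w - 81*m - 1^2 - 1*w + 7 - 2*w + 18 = m*(9*w - 72) - 3*w + 24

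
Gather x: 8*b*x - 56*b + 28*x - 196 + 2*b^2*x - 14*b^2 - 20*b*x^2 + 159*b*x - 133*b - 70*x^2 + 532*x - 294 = -14*b^2 - 189*b + x^2*(-20*b - 70) + x*(2*b^2 + 167*b + 560) - 490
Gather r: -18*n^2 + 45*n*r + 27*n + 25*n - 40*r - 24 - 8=-18*n^2 + 52*n + r*(45*n - 40) - 32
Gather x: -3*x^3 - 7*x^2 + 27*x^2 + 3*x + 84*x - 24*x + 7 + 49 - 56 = -3*x^3 + 20*x^2 + 63*x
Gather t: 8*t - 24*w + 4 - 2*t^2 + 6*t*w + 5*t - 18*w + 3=-2*t^2 + t*(6*w + 13) - 42*w + 7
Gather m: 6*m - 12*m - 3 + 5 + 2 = 4 - 6*m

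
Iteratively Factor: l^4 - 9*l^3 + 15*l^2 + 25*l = (l - 5)*(l^3 - 4*l^2 - 5*l) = (l - 5)^2*(l^2 + l) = l*(l - 5)^2*(l + 1)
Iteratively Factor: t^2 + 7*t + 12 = (t + 4)*(t + 3)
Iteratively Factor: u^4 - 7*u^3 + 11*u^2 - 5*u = (u - 1)*(u^3 - 6*u^2 + 5*u) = (u - 1)^2*(u^2 - 5*u) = (u - 5)*(u - 1)^2*(u)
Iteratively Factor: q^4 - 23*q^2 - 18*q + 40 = (q + 2)*(q^3 - 2*q^2 - 19*q + 20) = (q - 1)*(q + 2)*(q^2 - q - 20) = (q - 5)*(q - 1)*(q + 2)*(q + 4)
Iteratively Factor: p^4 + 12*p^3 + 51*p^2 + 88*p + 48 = (p + 3)*(p^3 + 9*p^2 + 24*p + 16) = (p + 3)*(p + 4)*(p^2 + 5*p + 4) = (p + 1)*(p + 3)*(p + 4)*(p + 4)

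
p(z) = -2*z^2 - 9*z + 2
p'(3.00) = -21.00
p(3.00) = -43.00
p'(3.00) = -21.00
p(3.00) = -43.00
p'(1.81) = -16.24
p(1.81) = -20.84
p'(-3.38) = 4.52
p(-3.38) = 9.57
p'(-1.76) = -1.96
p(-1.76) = 11.64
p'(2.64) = -19.56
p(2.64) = -35.70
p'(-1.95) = -1.20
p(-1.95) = 11.94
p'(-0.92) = -5.32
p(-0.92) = 8.59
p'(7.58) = -39.32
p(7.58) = -181.13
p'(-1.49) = -3.04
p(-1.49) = 10.97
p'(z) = -4*z - 9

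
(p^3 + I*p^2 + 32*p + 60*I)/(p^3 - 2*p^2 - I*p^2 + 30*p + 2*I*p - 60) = (p + 2*I)/(p - 2)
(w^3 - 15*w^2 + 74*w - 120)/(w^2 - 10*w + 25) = (w^2 - 10*w + 24)/(w - 5)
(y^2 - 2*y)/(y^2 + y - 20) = y*(y - 2)/(y^2 + y - 20)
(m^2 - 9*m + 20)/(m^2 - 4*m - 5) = (m - 4)/(m + 1)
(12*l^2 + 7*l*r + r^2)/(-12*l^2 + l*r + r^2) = (3*l + r)/(-3*l + r)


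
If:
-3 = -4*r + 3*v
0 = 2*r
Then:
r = 0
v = -1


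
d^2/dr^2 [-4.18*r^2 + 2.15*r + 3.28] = -8.36000000000000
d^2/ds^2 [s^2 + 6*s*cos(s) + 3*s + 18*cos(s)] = -6*s*cos(s) - 12*sin(s) - 18*cos(s) + 2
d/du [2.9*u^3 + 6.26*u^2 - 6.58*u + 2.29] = 8.7*u^2 + 12.52*u - 6.58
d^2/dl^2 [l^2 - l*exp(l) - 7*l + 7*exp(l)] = -l*exp(l) + 5*exp(l) + 2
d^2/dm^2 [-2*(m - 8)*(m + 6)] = -4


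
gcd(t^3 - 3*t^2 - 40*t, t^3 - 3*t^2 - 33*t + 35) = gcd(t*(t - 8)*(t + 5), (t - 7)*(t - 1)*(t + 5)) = t + 5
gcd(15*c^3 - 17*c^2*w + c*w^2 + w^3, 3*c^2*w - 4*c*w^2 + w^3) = 3*c^2 - 4*c*w + w^2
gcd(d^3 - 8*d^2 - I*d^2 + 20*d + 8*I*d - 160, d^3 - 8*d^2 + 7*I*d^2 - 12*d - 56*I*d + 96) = d^2 + d*(-8 + 4*I) - 32*I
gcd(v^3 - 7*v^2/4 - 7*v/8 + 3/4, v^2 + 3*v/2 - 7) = v - 2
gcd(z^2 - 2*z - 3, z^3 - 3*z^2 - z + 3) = z^2 - 2*z - 3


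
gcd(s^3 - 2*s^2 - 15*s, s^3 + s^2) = s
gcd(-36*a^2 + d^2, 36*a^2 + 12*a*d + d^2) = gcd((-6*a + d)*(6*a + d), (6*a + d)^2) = 6*a + d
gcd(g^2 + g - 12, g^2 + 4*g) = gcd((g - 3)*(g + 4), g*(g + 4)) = g + 4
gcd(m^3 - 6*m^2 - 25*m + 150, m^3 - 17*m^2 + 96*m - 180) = m^2 - 11*m + 30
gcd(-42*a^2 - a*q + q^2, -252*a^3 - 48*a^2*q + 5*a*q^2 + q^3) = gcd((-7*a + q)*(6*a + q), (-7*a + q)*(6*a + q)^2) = -42*a^2 - a*q + q^2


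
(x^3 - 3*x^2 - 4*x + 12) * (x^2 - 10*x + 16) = x^5 - 13*x^4 + 42*x^3 + 4*x^2 - 184*x + 192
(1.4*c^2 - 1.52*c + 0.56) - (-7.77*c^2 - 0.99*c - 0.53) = 9.17*c^2 - 0.53*c + 1.09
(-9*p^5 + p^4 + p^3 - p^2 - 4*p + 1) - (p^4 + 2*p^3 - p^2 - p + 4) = -9*p^5 - p^3 - 3*p - 3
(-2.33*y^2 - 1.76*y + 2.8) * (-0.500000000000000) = 1.165*y^2 + 0.88*y - 1.4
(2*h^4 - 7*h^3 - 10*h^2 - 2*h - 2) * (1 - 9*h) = -18*h^5 + 65*h^4 + 83*h^3 + 8*h^2 + 16*h - 2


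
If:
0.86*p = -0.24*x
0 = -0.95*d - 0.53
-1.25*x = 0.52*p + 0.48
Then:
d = -0.56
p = 0.12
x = -0.43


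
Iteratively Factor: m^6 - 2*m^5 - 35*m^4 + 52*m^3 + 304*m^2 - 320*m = (m + 4)*(m^5 - 6*m^4 - 11*m^3 + 96*m^2 - 80*m) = m*(m + 4)*(m^4 - 6*m^3 - 11*m^2 + 96*m - 80) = m*(m - 5)*(m + 4)*(m^3 - m^2 - 16*m + 16) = m*(m - 5)*(m - 1)*(m + 4)*(m^2 - 16) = m*(m - 5)*(m - 4)*(m - 1)*(m + 4)*(m + 4)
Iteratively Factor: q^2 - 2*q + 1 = (q - 1)*(q - 1)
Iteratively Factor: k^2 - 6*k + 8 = (k - 2)*(k - 4)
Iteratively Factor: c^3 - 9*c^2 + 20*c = (c)*(c^2 - 9*c + 20) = c*(c - 5)*(c - 4)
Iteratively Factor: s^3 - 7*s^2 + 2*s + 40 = (s + 2)*(s^2 - 9*s + 20) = (s - 4)*(s + 2)*(s - 5)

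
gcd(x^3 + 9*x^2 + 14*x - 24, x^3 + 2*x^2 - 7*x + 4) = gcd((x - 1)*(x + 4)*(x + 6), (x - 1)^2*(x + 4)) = x^2 + 3*x - 4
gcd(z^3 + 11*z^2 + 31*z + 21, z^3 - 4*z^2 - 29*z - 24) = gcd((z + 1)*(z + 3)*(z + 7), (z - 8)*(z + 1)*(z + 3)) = z^2 + 4*z + 3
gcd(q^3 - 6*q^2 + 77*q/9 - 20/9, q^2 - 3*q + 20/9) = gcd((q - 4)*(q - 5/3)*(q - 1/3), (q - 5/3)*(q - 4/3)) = q - 5/3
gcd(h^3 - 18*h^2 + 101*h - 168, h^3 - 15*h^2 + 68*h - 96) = h^2 - 11*h + 24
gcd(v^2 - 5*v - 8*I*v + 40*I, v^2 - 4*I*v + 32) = v - 8*I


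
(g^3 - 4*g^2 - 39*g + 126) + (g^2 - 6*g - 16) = g^3 - 3*g^2 - 45*g + 110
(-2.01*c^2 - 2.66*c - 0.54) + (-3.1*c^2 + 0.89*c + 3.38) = -5.11*c^2 - 1.77*c + 2.84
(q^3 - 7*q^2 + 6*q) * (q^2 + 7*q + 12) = q^5 - 31*q^3 - 42*q^2 + 72*q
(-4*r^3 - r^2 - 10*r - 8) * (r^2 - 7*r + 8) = -4*r^5 + 27*r^4 - 35*r^3 + 54*r^2 - 24*r - 64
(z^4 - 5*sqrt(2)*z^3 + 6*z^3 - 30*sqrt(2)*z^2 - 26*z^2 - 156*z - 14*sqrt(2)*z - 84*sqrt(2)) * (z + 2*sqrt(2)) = z^5 - 3*sqrt(2)*z^4 + 6*z^4 - 46*z^3 - 18*sqrt(2)*z^3 - 276*z^2 - 66*sqrt(2)*z^2 - 396*sqrt(2)*z - 56*z - 336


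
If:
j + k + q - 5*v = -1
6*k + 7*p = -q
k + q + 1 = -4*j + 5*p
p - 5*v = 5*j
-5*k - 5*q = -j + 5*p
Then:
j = -5/36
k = -7/90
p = 5/72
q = -7/360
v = 11/72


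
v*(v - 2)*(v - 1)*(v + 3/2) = v^4 - 3*v^3/2 - 5*v^2/2 + 3*v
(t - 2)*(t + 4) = t^2 + 2*t - 8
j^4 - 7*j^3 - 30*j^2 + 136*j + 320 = (j - 8)*(j - 5)*(j + 2)*(j + 4)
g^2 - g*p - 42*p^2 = (g - 7*p)*(g + 6*p)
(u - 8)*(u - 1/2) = u^2 - 17*u/2 + 4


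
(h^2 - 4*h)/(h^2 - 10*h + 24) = h/(h - 6)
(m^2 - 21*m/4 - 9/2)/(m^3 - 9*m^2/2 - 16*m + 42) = (4*m + 3)/(2*(2*m^2 + 3*m - 14))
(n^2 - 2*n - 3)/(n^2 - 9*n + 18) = (n + 1)/(n - 6)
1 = 1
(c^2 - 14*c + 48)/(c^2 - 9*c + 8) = (c - 6)/(c - 1)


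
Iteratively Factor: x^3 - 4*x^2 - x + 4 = (x + 1)*(x^2 - 5*x + 4) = (x - 1)*(x + 1)*(x - 4)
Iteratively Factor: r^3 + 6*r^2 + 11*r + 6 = (r + 2)*(r^2 + 4*r + 3) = (r + 1)*(r + 2)*(r + 3)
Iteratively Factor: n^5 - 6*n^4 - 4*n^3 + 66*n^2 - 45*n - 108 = (n - 3)*(n^4 - 3*n^3 - 13*n^2 + 27*n + 36) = (n - 3)*(n + 1)*(n^3 - 4*n^2 - 9*n + 36) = (n - 3)^2*(n + 1)*(n^2 - n - 12) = (n - 3)^2*(n + 1)*(n + 3)*(n - 4)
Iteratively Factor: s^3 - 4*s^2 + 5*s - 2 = (s - 2)*(s^2 - 2*s + 1) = (s - 2)*(s - 1)*(s - 1)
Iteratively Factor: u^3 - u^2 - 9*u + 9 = (u + 3)*(u^2 - 4*u + 3) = (u - 1)*(u + 3)*(u - 3)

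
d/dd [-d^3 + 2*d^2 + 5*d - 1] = -3*d^2 + 4*d + 5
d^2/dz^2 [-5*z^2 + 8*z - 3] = -10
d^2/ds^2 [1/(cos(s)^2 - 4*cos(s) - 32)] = (4*sin(s)^4 - 146*sin(s)^2 - 113*cos(s) - 3*cos(3*s) + 46)/(sin(s)^2 + 4*cos(s) + 31)^3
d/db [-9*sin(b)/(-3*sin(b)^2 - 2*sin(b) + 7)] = 9*(3*cos(b)^2 - 10)*cos(b)/(3*sin(b)^2 + 2*sin(b) - 7)^2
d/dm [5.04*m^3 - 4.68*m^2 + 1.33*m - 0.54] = 15.12*m^2 - 9.36*m + 1.33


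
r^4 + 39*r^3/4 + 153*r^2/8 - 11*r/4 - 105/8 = (r - 3/4)*(r + 1)*(r + 5/2)*(r + 7)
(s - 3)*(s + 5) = s^2 + 2*s - 15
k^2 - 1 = (k - 1)*(k + 1)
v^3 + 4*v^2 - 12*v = v*(v - 2)*(v + 6)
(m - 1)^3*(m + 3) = m^4 - 6*m^2 + 8*m - 3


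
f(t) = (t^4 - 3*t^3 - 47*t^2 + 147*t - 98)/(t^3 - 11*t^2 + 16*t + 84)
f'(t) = (-3*t^2 + 22*t - 16)*(t^4 - 3*t^3 - 47*t^2 + 147*t - 98)/(t^3 - 11*t^2 + 16*t + 84)^2 + (4*t^3 - 9*t^2 - 94*t + 147)/(t^3 - 11*t^2 + 16*t + 84) = (t^4 - 8*t^3 - 33*t^2 - 124*t + 284)/(t^4 - 8*t^3 - 8*t^2 + 96*t + 144)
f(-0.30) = -1.87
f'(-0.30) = 2.78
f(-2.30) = 26.78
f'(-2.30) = 83.86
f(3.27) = -2.06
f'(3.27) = -3.09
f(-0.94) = -4.70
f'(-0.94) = 7.00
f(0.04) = -1.09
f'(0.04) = 1.89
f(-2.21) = 37.55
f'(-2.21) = 170.59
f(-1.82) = -39.64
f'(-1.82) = 231.95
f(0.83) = -0.11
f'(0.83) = 0.72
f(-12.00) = -5.06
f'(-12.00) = 0.97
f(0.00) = -1.17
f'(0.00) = 1.97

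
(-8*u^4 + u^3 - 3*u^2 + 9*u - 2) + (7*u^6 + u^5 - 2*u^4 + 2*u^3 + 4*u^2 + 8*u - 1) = 7*u^6 + u^5 - 10*u^4 + 3*u^3 + u^2 + 17*u - 3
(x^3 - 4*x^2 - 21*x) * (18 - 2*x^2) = -2*x^5 + 8*x^4 + 60*x^3 - 72*x^2 - 378*x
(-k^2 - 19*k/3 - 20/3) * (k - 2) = -k^3 - 13*k^2/3 + 6*k + 40/3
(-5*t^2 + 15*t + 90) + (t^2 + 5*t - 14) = -4*t^2 + 20*t + 76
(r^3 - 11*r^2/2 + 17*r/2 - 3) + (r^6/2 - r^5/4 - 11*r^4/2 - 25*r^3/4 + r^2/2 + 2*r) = r^6/2 - r^5/4 - 11*r^4/2 - 21*r^3/4 - 5*r^2 + 21*r/2 - 3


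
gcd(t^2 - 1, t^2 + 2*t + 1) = t + 1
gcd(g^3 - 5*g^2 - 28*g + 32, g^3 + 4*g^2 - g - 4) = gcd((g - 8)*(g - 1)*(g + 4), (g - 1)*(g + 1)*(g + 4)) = g^2 + 3*g - 4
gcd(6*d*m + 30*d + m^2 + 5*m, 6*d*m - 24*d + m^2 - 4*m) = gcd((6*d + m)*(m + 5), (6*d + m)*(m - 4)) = 6*d + m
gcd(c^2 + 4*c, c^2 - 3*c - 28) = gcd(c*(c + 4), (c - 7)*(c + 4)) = c + 4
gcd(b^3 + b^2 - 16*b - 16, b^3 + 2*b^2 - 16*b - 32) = b^2 - 16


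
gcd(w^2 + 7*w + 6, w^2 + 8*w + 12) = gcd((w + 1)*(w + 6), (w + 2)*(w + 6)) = w + 6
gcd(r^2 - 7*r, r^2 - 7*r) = r^2 - 7*r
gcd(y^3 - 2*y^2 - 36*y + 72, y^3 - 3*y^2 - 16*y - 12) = y - 6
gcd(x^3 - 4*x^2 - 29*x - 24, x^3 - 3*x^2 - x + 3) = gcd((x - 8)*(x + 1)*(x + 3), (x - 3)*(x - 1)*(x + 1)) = x + 1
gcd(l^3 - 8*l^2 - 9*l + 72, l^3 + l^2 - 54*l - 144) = l^2 - 5*l - 24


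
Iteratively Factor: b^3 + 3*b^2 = (b)*(b^2 + 3*b) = b^2*(b + 3)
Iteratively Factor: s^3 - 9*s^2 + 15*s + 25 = (s - 5)*(s^2 - 4*s - 5) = (s - 5)*(s + 1)*(s - 5)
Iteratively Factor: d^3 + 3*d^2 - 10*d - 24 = (d + 2)*(d^2 + d - 12) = (d + 2)*(d + 4)*(d - 3)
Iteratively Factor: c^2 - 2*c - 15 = (c + 3)*(c - 5)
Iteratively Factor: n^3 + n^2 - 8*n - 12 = (n - 3)*(n^2 + 4*n + 4) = (n - 3)*(n + 2)*(n + 2)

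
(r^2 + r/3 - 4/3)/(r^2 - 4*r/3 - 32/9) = 3*(r - 1)/(3*r - 8)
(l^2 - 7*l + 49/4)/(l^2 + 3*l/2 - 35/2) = (l - 7/2)/(l + 5)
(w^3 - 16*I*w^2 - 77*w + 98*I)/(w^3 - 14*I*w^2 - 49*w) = (w - 2*I)/w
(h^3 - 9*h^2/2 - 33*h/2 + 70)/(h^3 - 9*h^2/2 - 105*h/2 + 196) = (h^2 - h - 20)/(h^2 - h - 56)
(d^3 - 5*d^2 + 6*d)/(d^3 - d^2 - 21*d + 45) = d*(d - 2)/(d^2 + 2*d - 15)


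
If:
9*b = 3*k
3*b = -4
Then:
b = -4/3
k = -4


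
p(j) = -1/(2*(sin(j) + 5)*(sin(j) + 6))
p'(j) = cos(j)/(2*(sin(j) + 5)*(sin(j) + 6)^2) + cos(j)/(2*(sin(j) + 5)^2*(sin(j) + 6))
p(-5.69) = -0.01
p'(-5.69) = 0.00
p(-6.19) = -0.02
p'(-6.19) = 0.01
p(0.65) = -0.01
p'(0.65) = 0.00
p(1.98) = -0.01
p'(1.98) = -0.00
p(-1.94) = -0.02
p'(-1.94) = -0.00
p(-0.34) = -0.02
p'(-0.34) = 0.01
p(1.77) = -0.01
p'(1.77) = -0.00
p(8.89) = -0.01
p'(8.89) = -0.00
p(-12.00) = -0.01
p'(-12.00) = 0.00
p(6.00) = -0.02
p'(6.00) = 0.01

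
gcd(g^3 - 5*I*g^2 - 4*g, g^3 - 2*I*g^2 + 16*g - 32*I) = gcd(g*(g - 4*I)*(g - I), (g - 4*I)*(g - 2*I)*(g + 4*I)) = g - 4*I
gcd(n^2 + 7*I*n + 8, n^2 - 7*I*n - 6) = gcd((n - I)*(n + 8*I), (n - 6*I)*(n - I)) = n - I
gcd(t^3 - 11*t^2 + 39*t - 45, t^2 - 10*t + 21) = t - 3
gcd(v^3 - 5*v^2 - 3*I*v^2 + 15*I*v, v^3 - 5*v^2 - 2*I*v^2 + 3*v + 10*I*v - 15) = v^2 + v*(-5 - 3*I) + 15*I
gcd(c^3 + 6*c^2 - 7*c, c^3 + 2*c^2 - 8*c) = c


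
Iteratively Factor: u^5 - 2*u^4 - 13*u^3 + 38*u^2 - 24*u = (u - 1)*(u^4 - u^3 - 14*u^2 + 24*u) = u*(u - 1)*(u^3 - u^2 - 14*u + 24) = u*(u - 2)*(u - 1)*(u^2 + u - 12) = u*(u - 3)*(u - 2)*(u - 1)*(u + 4)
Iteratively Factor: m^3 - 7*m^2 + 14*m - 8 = (m - 4)*(m^2 - 3*m + 2) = (m - 4)*(m - 2)*(m - 1)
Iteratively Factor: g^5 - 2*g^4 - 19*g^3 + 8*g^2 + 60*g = (g - 5)*(g^4 + 3*g^3 - 4*g^2 - 12*g) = (g - 5)*(g - 2)*(g^3 + 5*g^2 + 6*g) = (g - 5)*(g - 2)*(g + 2)*(g^2 + 3*g) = g*(g - 5)*(g - 2)*(g + 2)*(g + 3)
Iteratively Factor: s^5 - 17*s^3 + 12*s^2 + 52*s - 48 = (s + 2)*(s^4 - 2*s^3 - 13*s^2 + 38*s - 24) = (s - 1)*(s + 2)*(s^3 - s^2 - 14*s + 24) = (s - 3)*(s - 1)*(s + 2)*(s^2 + 2*s - 8) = (s - 3)*(s - 2)*(s - 1)*(s + 2)*(s + 4)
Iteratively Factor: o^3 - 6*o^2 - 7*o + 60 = (o + 3)*(o^2 - 9*o + 20) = (o - 5)*(o + 3)*(o - 4)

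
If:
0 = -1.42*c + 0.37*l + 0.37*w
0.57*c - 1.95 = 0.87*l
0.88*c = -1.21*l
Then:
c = 1.62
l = -1.18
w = 7.40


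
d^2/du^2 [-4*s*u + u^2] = 2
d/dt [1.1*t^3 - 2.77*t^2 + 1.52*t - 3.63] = 3.3*t^2 - 5.54*t + 1.52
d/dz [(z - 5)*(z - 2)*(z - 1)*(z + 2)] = 4*z^3 - 18*z^2 + 2*z + 24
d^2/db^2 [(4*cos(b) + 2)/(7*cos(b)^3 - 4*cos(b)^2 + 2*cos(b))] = (1224*(1 - cos(b)^2)^2/cos(b)^3 - 504*sin(b)^6/cos(b)^3 + 784*cos(b)^4 + 42*cos(b)^3 - 1952*cos(b)^2 + 96*tan(b)^2 + 928 + 584/cos(b) - 736/cos(b)^3)/(-7*cos(b)^2 + 4*cos(b) - 2)^3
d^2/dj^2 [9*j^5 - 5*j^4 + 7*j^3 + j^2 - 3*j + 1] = 180*j^3 - 60*j^2 + 42*j + 2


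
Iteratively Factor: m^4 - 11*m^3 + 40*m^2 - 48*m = (m - 3)*(m^3 - 8*m^2 + 16*m) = (m - 4)*(m - 3)*(m^2 - 4*m) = m*(m - 4)*(m - 3)*(m - 4)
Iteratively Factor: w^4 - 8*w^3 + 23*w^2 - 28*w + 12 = (w - 2)*(w^3 - 6*w^2 + 11*w - 6) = (w - 3)*(w - 2)*(w^2 - 3*w + 2) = (w - 3)*(w - 2)^2*(w - 1)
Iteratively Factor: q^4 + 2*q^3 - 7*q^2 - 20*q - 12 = (q + 2)*(q^3 - 7*q - 6) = (q - 3)*(q + 2)*(q^2 + 3*q + 2) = (q - 3)*(q + 2)^2*(q + 1)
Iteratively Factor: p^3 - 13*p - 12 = (p + 3)*(p^2 - 3*p - 4) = (p + 1)*(p + 3)*(p - 4)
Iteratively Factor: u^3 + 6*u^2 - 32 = (u - 2)*(u^2 + 8*u + 16) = (u - 2)*(u + 4)*(u + 4)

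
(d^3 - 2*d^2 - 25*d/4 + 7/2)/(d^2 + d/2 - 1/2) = (d^2 - 3*d/2 - 7)/(d + 1)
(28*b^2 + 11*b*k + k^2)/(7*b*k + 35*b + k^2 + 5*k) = (4*b + k)/(k + 5)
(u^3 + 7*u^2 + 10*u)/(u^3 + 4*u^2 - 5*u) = (u + 2)/(u - 1)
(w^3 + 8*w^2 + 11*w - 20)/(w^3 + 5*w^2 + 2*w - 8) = (w + 5)/(w + 2)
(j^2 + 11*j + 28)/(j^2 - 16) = (j + 7)/(j - 4)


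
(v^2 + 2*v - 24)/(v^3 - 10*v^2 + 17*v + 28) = (v + 6)/(v^2 - 6*v - 7)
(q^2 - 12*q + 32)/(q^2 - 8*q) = (q - 4)/q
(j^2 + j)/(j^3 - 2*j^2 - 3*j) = 1/(j - 3)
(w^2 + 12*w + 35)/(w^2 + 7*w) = (w + 5)/w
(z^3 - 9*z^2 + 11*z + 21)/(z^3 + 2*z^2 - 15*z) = (z^2 - 6*z - 7)/(z*(z + 5))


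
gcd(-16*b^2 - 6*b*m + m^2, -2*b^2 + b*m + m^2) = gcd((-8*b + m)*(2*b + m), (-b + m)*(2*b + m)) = 2*b + m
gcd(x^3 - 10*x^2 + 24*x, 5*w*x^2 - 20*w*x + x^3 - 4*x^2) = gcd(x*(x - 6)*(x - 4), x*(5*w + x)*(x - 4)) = x^2 - 4*x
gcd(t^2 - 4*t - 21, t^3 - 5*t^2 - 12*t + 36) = t + 3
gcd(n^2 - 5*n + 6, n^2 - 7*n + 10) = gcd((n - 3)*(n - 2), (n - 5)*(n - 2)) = n - 2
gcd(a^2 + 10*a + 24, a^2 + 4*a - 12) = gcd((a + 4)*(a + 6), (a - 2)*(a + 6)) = a + 6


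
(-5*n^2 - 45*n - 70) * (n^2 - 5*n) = -5*n^4 - 20*n^3 + 155*n^2 + 350*n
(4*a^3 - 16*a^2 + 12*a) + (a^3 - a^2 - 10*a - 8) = 5*a^3 - 17*a^2 + 2*a - 8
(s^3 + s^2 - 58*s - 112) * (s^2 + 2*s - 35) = s^5 + 3*s^4 - 91*s^3 - 263*s^2 + 1806*s + 3920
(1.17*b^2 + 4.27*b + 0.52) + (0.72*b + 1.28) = 1.17*b^2 + 4.99*b + 1.8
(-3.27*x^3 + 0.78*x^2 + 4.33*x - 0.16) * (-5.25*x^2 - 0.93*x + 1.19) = 17.1675*x^5 - 1.0539*x^4 - 27.3492*x^3 - 2.2587*x^2 + 5.3015*x - 0.1904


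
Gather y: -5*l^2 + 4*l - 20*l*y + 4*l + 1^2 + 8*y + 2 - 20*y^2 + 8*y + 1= -5*l^2 + 8*l - 20*y^2 + y*(16 - 20*l) + 4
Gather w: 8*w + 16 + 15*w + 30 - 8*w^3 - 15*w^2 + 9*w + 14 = -8*w^3 - 15*w^2 + 32*w + 60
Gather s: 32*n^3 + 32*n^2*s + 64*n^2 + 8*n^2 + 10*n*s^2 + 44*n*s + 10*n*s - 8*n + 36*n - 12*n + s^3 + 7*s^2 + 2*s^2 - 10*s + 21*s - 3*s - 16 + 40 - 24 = 32*n^3 + 72*n^2 + 16*n + s^3 + s^2*(10*n + 9) + s*(32*n^2 + 54*n + 8)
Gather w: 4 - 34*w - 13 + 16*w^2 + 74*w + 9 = 16*w^2 + 40*w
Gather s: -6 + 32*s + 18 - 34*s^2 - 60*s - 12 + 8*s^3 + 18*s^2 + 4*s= 8*s^3 - 16*s^2 - 24*s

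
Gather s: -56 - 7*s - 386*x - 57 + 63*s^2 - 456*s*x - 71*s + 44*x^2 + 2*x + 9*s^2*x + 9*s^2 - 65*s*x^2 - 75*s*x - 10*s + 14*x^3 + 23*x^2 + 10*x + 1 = s^2*(9*x + 72) + s*(-65*x^2 - 531*x - 88) + 14*x^3 + 67*x^2 - 374*x - 112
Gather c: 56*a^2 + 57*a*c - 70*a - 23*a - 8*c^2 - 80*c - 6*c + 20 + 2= 56*a^2 - 93*a - 8*c^2 + c*(57*a - 86) + 22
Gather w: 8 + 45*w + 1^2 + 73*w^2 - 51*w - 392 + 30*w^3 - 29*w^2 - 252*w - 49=30*w^3 + 44*w^2 - 258*w - 432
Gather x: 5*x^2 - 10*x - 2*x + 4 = 5*x^2 - 12*x + 4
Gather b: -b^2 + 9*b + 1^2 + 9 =-b^2 + 9*b + 10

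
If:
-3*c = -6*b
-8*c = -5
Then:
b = 5/16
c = 5/8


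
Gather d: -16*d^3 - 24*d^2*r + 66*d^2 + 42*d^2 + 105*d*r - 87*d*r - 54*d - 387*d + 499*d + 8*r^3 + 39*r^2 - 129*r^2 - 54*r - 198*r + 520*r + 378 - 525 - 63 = -16*d^3 + d^2*(108 - 24*r) + d*(18*r + 58) + 8*r^3 - 90*r^2 + 268*r - 210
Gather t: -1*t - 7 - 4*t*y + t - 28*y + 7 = -4*t*y - 28*y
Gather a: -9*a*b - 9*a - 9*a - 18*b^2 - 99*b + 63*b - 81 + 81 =a*(-9*b - 18) - 18*b^2 - 36*b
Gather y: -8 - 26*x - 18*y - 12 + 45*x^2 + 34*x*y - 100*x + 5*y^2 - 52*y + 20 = 45*x^2 - 126*x + 5*y^2 + y*(34*x - 70)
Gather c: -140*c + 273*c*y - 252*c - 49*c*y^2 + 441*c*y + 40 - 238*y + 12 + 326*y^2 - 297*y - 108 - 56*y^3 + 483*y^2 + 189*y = c*(-49*y^2 + 714*y - 392) - 56*y^3 + 809*y^2 - 346*y - 56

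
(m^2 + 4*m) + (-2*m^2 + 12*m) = -m^2 + 16*m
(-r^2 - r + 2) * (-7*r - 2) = 7*r^3 + 9*r^2 - 12*r - 4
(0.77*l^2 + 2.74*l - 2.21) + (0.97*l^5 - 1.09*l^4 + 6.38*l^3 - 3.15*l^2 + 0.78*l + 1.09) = 0.97*l^5 - 1.09*l^4 + 6.38*l^3 - 2.38*l^2 + 3.52*l - 1.12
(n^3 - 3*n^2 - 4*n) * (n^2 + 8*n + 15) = n^5 + 5*n^4 - 13*n^3 - 77*n^2 - 60*n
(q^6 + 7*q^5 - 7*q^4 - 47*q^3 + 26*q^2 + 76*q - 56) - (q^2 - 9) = q^6 + 7*q^5 - 7*q^4 - 47*q^3 + 25*q^2 + 76*q - 47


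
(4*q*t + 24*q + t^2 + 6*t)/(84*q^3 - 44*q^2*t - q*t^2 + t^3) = (4*q*t + 24*q + t^2 + 6*t)/(84*q^3 - 44*q^2*t - q*t^2 + t^3)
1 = 1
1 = 1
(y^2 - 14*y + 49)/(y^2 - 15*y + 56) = (y - 7)/(y - 8)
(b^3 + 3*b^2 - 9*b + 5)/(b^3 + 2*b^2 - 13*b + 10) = (b - 1)/(b - 2)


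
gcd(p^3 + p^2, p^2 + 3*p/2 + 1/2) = p + 1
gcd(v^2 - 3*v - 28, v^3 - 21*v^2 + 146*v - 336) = v - 7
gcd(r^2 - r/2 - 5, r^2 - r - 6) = r + 2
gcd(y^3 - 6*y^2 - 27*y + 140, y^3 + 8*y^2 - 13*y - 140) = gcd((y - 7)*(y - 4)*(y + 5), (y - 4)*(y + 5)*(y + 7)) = y^2 + y - 20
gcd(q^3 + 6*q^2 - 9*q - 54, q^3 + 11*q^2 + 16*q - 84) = q + 6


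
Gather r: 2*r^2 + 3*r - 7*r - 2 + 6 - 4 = 2*r^2 - 4*r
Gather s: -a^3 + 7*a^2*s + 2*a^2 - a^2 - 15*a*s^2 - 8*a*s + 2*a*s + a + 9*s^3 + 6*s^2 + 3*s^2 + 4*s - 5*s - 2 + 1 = -a^3 + a^2 + a + 9*s^3 + s^2*(9 - 15*a) + s*(7*a^2 - 6*a - 1) - 1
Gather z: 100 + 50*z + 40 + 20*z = 70*z + 140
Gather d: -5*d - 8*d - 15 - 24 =-13*d - 39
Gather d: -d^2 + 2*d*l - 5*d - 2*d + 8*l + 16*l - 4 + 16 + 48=-d^2 + d*(2*l - 7) + 24*l + 60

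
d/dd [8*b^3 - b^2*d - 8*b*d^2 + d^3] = -b^2 - 16*b*d + 3*d^2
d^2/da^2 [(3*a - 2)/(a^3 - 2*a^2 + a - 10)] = 2*((3*a - 2)*(3*a^2 - 4*a + 1)^2 + (-9*a^2 + 12*a - (3*a - 2)^2 - 3)*(a^3 - 2*a^2 + a - 10))/(a^3 - 2*a^2 + a - 10)^3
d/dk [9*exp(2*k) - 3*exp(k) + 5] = (18*exp(k) - 3)*exp(k)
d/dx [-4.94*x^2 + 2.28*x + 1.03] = 2.28 - 9.88*x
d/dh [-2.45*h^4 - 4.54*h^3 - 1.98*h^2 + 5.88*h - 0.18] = -9.8*h^3 - 13.62*h^2 - 3.96*h + 5.88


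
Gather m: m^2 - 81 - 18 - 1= m^2 - 100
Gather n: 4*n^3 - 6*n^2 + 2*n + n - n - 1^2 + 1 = 4*n^3 - 6*n^2 + 2*n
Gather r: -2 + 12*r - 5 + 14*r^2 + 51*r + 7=14*r^2 + 63*r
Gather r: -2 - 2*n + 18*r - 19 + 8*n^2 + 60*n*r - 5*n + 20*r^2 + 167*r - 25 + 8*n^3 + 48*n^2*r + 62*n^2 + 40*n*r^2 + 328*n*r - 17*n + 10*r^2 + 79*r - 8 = 8*n^3 + 70*n^2 - 24*n + r^2*(40*n + 30) + r*(48*n^2 + 388*n + 264) - 54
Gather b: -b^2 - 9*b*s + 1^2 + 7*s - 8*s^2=-b^2 - 9*b*s - 8*s^2 + 7*s + 1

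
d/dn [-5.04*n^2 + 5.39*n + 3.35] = 5.39 - 10.08*n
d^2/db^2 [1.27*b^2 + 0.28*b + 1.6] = 2.54000000000000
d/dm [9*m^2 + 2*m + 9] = 18*m + 2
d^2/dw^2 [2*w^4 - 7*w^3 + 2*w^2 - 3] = 24*w^2 - 42*w + 4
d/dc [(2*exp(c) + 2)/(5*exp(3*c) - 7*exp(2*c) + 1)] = 2*(-(exp(c) + 1)*(15*exp(c) - 14)*exp(c) + 5*exp(3*c) - 7*exp(2*c) + 1)*exp(c)/(5*exp(3*c) - 7*exp(2*c) + 1)^2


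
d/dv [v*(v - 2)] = 2*v - 2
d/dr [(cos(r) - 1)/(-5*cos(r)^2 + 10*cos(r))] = (-sin(r) - 2*sin(r)/cos(r)^2 + 2*tan(r))/(5*(cos(r) - 2)^2)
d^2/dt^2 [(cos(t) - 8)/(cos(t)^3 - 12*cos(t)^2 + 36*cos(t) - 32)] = 2*(-2*cos(t) - cos(2*t) + 2)/(cos(t) - 2)^4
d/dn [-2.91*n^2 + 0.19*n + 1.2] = 0.19 - 5.82*n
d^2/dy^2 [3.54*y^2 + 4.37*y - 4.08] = 7.08000000000000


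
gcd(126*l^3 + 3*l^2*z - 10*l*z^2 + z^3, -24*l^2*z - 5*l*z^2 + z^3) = 3*l + z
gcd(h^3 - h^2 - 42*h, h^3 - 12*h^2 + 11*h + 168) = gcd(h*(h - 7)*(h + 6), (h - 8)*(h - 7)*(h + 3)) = h - 7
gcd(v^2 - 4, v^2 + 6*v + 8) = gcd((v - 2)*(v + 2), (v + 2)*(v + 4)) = v + 2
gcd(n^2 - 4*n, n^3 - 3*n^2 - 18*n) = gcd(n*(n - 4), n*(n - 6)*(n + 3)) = n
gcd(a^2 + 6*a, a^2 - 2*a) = a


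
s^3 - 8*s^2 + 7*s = s*(s - 7)*(s - 1)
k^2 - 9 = (k - 3)*(k + 3)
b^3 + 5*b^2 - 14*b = b*(b - 2)*(b + 7)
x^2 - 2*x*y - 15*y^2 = (x - 5*y)*(x + 3*y)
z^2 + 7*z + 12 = (z + 3)*(z + 4)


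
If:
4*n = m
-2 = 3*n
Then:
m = -8/3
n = -2/3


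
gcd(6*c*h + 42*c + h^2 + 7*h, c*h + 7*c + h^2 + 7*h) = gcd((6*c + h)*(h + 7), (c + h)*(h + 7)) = h + 7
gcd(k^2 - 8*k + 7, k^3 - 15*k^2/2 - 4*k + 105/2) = k - 7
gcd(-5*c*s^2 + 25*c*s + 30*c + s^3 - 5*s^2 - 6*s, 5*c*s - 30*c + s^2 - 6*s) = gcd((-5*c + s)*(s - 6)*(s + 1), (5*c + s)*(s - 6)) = s - 6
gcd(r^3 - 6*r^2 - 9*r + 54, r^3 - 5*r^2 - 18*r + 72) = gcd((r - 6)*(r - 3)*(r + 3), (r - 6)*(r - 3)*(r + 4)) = r^2 - 9*r + 18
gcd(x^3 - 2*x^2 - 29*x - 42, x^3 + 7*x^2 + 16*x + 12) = x^2 + 5*x + 6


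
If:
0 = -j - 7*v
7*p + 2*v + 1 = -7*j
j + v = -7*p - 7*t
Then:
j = -7*v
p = 47*v/7 - 1/7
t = 1/7 - 41*v/7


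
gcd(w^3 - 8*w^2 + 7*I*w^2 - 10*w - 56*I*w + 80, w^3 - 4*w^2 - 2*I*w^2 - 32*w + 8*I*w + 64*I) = w - 8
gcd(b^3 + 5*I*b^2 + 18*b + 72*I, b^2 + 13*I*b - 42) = b + 6*I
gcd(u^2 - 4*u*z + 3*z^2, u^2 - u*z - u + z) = -u + z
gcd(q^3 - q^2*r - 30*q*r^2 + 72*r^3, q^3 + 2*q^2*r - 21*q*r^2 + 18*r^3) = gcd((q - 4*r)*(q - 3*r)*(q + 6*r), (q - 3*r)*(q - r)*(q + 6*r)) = q^2 + 3*q*r - 18*r^2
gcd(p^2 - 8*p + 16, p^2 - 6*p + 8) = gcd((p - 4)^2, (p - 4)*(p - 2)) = p - 4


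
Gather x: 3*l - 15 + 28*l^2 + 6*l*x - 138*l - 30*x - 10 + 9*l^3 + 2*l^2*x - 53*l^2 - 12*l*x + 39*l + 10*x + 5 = 9*l^3 - 25*l^2 - 96*l + x*(2*l^2 - 6*l - 20) - 20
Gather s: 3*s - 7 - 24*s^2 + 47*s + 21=-24*s^2 + 50*s + 14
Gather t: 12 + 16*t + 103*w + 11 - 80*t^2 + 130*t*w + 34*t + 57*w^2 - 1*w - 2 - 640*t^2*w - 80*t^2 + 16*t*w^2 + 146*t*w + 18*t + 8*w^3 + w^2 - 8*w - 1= t^2*(-640*w - 160) + t*(16*w^2 + 276*w + 68) + 8*w^3 + 58*w^2 + 94*w + 20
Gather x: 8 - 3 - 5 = 0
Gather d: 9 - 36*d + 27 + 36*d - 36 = 0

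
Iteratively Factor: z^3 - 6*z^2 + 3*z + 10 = (z - 5)*(z^2 - z - 2) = (z - 5)*(z + 1)*(z - 2)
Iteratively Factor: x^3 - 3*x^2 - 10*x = (x)*(x^2 - 3*x - 10) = x*(x + 2)*(x - 5)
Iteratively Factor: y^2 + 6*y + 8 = (y + 4)*(y + 2)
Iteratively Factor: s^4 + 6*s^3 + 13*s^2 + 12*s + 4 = (s + 1)*(s^3 + 5*s^2 + 8*s + 4) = (s + 1)*(s + 2)*(s^2 + 3*s + 2) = (s + 1)*(s + 2)^2*(s + 1)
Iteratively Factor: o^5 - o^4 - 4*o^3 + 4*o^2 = (o - 2)*(o^4 + o^3 - 2*o^2) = (o - 2)*(o + 2)*(o^3 - o^2) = o*(o - 2)*(o + 2)*(o^2 - o) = o*(o - 2)*(o - 1)*(o + 2)*(o)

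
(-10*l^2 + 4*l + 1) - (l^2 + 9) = -11*l^2 + 4*l - 8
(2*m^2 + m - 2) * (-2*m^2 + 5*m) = -4*m^4 + 8*m^3 + 9*m^2 - 10*m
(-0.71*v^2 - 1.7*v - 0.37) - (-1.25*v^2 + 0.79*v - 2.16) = 0.54*v^2 - 2.49*v + 1.79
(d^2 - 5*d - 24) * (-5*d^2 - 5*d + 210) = -5*d^4 + 20*d^3 + 355*d^2 - 930*d - 5040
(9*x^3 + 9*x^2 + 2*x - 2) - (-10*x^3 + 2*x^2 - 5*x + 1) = 19*x^3 + 7*x^2 + 7*x - 3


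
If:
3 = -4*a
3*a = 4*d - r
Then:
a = -3/4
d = r/4 - 9/16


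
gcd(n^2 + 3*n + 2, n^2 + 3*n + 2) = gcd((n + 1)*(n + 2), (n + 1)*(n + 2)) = n^2 + 3*n + 2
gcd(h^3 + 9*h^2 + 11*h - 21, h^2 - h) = h - 1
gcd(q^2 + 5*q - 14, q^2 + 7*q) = q + 7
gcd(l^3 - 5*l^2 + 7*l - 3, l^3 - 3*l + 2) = l^2 - 2*l + 1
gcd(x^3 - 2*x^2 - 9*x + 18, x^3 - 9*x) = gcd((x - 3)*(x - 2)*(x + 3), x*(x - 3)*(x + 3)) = x^2 - 9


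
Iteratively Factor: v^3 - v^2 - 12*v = (v - 4)*(v^2 + 3*v) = v*(v - 4)*(v + 3)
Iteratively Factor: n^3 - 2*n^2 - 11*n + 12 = (n + 3)*(n^2 - 5*n + 4) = (n - 4)*(n + 3)*(n - 1)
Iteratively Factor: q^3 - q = (q + 1)*(q^2 - q) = (q - 1)*(q + 1)*(q)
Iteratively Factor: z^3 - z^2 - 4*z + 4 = (z - 1)*(z^2 - 4) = (z - 2)*(z - 1)*(z + 2)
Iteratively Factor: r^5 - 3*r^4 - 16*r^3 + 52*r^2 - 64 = (r - 2)*(r^4 - r^3 - 18*r^2 + 16*r + 32) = (r - 4)*(r - 2)*(r^3 + 3*r^2 - 6*r - 8) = (r - 4)*(r - 2)*(r + 1)*(r^2 + 2*r - 8) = (r - 4)*(r - 2)*(r + 1)*(r + 4)*(r - 2)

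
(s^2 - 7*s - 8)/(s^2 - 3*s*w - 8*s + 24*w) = (s + 1)/(s - 3*w)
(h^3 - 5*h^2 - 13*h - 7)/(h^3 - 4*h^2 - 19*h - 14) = (h + 1)/(h + 2)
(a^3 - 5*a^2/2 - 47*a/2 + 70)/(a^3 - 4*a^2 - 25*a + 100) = (a - 7/2)/(a - 5)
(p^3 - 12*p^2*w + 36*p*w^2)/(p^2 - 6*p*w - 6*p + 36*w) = p*(p - 6*w)/(p - 6)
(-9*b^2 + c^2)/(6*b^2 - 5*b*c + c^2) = (-3*b - c)/(2*b - c)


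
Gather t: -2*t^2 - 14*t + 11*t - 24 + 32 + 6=-2*t^2 - 3*t + 14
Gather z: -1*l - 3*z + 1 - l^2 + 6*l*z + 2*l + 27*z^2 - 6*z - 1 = -l^2 + l + 27*z^2 + z*(6*l - 9)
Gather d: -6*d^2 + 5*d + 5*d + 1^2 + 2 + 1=-6*d^2 + 10*d + 4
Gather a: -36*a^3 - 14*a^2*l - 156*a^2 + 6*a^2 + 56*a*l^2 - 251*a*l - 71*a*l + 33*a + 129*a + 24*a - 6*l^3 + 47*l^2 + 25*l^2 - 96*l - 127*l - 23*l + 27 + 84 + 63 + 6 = -36*a^3 + a^2*(-14*l - 150) + a*(56*l^2 - 322*l + 186) - 6*l^3 + 72*l^2 - 246*l + 180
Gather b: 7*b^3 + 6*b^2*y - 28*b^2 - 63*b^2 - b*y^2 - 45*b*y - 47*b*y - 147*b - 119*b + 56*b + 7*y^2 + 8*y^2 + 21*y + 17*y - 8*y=7*b^3 + b^2*(6*y - 91) + b*(-y^2 - 92*y - 210) + 15*y^2 + 30*y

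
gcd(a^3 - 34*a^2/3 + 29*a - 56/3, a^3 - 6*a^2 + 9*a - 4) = a - 1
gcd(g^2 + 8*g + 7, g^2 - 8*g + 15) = 1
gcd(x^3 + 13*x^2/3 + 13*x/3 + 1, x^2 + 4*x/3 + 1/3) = x^2 + 4*x/3 + 1/3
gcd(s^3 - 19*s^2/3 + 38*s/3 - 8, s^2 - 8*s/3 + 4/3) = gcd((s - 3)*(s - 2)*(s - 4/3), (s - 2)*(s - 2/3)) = s - 2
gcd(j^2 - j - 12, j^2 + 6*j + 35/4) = 1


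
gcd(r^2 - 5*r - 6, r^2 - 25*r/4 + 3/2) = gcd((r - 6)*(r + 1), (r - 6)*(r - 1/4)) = r - 6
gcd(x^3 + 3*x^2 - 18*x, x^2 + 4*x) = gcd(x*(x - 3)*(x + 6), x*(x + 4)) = x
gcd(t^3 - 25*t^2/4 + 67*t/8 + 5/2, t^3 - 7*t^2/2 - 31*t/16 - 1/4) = t^2 - 15*t/4 - 1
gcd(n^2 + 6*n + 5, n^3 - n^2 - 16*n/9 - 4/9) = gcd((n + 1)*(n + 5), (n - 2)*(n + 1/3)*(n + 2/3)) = 1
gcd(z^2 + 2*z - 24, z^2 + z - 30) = z + 6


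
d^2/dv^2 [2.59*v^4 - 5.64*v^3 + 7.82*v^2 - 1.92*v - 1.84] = 31.08*v^2 - 33.84*v + 15.64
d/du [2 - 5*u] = -5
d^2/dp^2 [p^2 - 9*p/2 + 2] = 2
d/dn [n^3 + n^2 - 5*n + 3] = 3*n^2 + 2*n - 5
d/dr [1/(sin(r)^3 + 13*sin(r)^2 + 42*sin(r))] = (-26*sin(r) + 3*cos(r)^2 - 45)*cos(r)/((sin(r)^2 + 13*sin(r) + 42)^2*sin(r)^2)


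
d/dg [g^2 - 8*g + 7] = 2*g - 8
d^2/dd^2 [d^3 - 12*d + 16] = 6*d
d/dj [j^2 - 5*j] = 2*j - 5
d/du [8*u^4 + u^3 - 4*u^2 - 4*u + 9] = 32*u^3 + 3*u^2 - 8*u - 4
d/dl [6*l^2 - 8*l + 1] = 12*l - 8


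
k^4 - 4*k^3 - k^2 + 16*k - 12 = (k - 3)*(k - 2)*(k - 1)*(k + 2)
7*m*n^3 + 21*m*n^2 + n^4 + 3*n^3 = n^2*(7*m + n)*(n + 3)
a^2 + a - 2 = (a - 1)*(a + 2)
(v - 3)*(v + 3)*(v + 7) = v^3 + 7*v^2 - 9*v - 63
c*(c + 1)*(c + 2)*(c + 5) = c^4 + 8*c^3 + 17*c^2 + 10*c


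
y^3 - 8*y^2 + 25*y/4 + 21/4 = (y - 7)*(y - 3/2)*(y + 1/2)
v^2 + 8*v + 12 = (v + 2)*(v + 6)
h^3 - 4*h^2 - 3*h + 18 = (h - 3)^2*(h + 2)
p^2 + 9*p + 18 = (p + 3)*(p + 6)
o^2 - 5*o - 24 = (o - 8)*(o + 3)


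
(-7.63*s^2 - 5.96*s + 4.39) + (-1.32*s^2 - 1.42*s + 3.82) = -8.95*s^2 - 7.38*s + 8.21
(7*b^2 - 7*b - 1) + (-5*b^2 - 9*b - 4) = 2*b^2 - 16*b - 5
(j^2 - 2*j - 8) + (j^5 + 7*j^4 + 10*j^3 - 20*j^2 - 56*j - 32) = j^5 + 7*j^4 + 10*j^3 - 19*j^2 - 58*j - 40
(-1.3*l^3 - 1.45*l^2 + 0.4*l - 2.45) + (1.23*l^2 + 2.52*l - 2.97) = -1.3*l^3 - 0.22*l^2 + 2.92*l - 5.42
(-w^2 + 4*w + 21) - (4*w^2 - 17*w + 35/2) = -5*w^2 + 21*w + 7/2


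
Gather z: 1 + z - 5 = z - 4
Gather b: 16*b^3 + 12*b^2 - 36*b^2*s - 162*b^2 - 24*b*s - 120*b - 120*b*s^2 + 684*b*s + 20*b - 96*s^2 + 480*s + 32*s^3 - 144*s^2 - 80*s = 16*b^3 + b^2*(-36*s - 150) + b*(-120*s^2 + 660*s - 100) + 32*s^3 - 240*s^2 + 400*s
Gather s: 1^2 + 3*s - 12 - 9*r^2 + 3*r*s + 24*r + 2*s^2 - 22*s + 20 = -9*r^2 + 24*r + 2*s^2 + s*(3*r - 19) + 9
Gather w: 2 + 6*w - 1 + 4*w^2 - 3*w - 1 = 4*w^2 + 3*w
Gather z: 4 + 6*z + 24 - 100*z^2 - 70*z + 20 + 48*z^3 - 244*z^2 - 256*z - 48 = 48*z^3 - 344*z^2 - 320*z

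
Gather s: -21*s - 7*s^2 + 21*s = -7*s^2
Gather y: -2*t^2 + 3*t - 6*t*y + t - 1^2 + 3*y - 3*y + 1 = -2*t^2 - 6*t*y + 4*t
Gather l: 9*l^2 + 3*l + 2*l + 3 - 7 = 9*l^2 + 5*l - 4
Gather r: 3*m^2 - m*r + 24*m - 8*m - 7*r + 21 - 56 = 3*m^2 + 16*m + r*(-m - 7) - 35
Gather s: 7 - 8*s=7 - 8*s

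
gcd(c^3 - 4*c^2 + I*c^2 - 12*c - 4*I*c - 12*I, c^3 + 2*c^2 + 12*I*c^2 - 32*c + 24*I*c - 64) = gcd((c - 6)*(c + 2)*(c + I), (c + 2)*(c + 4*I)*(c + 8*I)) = c + 2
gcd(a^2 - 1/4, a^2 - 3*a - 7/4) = a + 1/2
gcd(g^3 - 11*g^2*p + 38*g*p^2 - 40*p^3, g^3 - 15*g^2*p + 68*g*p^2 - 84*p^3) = -g + 2*p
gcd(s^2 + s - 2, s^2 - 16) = 1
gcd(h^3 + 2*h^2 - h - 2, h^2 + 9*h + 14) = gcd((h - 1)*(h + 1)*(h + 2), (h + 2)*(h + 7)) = h + 2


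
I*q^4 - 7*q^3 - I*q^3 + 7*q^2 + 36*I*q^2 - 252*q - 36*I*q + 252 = (q - 6*I)*(q + 6*I)*(q + 7*I)*(I*q - I)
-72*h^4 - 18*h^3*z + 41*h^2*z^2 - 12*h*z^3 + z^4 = (-6*h + z)*(-4*h + z)*(-3*h + z)*(h + z)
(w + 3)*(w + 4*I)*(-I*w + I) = -I*w^3 + 4*w^2 - 2*I*w^2 + 8*w + 3*I*w - 12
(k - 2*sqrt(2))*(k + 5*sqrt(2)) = k^2 + 3*sqrt(2)*k - 20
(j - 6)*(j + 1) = j^2 - 5*j - 6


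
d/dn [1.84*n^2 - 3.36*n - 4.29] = 3.68*n - 3.36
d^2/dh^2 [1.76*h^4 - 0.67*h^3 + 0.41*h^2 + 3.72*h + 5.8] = 21.12*h^2 - 4.02*h + 0.82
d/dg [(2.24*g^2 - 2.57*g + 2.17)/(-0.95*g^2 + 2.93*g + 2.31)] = (4.1217*g^2 + 14.4718*g - 12.2948)/(0.9025*g^4 - 5.567*g^3 + 4.1959*g^2 + 13.5366*g + 5.3361)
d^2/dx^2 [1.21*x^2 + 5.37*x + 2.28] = 2.42000000000000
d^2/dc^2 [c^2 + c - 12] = 2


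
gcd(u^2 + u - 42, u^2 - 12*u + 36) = u - 6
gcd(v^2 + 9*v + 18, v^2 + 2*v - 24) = v + 6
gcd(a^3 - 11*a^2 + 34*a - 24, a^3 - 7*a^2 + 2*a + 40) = a - 4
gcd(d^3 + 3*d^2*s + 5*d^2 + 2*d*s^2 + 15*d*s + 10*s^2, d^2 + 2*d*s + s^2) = d + s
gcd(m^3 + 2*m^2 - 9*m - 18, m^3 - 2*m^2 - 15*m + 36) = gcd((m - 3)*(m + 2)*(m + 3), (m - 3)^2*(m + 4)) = m - 3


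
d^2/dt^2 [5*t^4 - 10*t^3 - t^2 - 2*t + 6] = 60*t^2 - 60*t - 2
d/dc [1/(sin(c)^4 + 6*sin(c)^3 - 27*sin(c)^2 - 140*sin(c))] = 2*(-2*sin(c)^3 - 9*sin(c)^2 + 27*sin(c) + 70)*cos(c)/((sin(c)^3 + 6*sin(c)^2 - 27*sin(c) - 140)^2*sin(c)^2)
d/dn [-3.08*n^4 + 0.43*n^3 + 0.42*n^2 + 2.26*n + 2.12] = -12.32*n^3 + 1.29*n^2 + 0.84*n + 2.26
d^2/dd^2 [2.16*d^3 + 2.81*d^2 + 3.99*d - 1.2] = 12.96*d + 5.62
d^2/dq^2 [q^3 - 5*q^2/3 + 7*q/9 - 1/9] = 6*q - 10/3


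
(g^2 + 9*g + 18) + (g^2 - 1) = 2*g^2 + 9*g + 17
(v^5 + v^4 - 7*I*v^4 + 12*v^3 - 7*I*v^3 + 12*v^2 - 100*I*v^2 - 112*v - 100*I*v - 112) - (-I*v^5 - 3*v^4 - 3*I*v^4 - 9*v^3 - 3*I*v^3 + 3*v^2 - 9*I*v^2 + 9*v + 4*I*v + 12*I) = v^5 + I*v^5 + 4*v^4 - 4*I*v^4 + 21*v^3 - 4*I*v^3 + 9*v^2 - 91*I*v^2 - 121*v - 104*I*v - 112 - 12*I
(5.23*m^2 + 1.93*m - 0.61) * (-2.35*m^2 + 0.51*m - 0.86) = -12.2905*m^4 - 1.8682*m^3 - 2.08*m^2 - 1.9709*m + 0.5246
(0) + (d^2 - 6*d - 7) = d^2 - 6*d - 7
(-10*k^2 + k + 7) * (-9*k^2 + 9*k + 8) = 90*k^4 - 99*k^3 - 134*k^2 + 71*k + 56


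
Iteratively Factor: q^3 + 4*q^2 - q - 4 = (q + 1)*(q^2 + 3*q - 4) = (q + 1)*(q + 4)*(q - 1)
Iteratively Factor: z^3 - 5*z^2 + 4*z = (z - 1)*(z^2 - 4*z) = (z - 4)*(z - 1)*(z)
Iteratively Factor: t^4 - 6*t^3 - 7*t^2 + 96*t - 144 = (t - 4)*(t^3 - 2*t^2 - 15*t + 36) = (t - 4)*(t - 3)*(t^2 + t - 12) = (t - 4)*(t - 3)^2*(t + 4)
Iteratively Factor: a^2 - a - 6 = (a - 3)*(a + 2)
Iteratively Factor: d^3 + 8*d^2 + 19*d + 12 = (d + 1)*(d^2 + 7*d + 12) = (d + 1)*(d + 3)*(d + 4)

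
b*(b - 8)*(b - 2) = b^3 - 10*b^2 + 16*b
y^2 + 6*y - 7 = (y - 1)*(y + 7)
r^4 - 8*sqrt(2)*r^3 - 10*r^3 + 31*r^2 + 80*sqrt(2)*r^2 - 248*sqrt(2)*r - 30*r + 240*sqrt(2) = (r - 5)*(r - 3)*(r - 2)*(r - 8*sqrt(2))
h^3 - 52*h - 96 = (h - 8)*(h + 2)*(h + 6)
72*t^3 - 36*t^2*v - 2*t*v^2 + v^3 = (-6*t + v)*(-2*t + v)*(6*t + v)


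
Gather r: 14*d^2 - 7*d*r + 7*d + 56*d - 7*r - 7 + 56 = 14*d^2 + 63*d + r*(-7*d - 7) + 49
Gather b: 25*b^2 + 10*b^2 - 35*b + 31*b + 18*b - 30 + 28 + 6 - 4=35*b^2 + 14*b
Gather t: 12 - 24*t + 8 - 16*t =20 - 40*t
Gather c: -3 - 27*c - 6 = -27*c - 9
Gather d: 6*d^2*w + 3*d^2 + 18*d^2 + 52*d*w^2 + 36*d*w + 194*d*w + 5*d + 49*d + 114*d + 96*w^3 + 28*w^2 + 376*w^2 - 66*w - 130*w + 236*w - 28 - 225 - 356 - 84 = d^2*(6*w + 21) + d*(52*w^2 + 230*w + 168) + 96*w^3 + 404*w^2 + 40*w - 693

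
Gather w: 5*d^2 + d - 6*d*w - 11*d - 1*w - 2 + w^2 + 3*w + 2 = 5*d^2 - 10*d + w^2 + w*(2 - 6*d)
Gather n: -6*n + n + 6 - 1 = 5 - 5*n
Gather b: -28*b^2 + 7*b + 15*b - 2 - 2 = -28*b^2 + 22*b - 4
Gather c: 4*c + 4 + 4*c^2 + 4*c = 4*c^2 + 8*c + 4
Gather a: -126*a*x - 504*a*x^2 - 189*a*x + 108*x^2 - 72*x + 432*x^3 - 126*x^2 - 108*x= a*(-504*x^2 - 315*x) + 432*x^3 - 18*x^2 - 180*x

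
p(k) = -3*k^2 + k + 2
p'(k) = 1 - 6*k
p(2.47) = -13.83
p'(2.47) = -13.82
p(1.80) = -5.92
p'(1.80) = -9.80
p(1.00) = 0.00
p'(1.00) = -5.00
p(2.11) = -9.25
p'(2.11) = -11.66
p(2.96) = -21.32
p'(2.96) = -16.76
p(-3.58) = -40.03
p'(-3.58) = 22.48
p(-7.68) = -182.63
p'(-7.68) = 47.08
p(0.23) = 2.07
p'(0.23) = -0.38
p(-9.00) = -250.00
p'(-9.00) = 55.00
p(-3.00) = -28.00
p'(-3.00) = 19.00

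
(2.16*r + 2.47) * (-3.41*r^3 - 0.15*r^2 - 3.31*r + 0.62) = -7.3656*r^4 - 8.7467*r^3 - 7.5201*r^2 - 6.8365*r + 1.5314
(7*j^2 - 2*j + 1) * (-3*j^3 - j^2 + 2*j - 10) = -21*j^5 - j^4 + 13*j^3 - 75*j^2 + 22*j - 10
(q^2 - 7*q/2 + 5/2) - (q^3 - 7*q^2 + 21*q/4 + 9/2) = -q^3 + 8*q^2 - 35*q/4 - 2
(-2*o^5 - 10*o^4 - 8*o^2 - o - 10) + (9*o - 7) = -2*o^5 - 10*o^4 - 8*o^2 + 8*o - 17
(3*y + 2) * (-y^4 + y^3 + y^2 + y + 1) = -3*y^5 + y^4 + 5*y^3 + 5*y^2 + 5*y + 2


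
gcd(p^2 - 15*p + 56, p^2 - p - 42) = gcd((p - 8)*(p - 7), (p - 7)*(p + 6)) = p - 7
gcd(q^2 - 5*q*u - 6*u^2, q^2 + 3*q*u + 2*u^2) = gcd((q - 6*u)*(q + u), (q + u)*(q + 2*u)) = q + u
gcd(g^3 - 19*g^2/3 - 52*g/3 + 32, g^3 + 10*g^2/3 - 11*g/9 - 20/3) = g^2 + 5*g/3 - 4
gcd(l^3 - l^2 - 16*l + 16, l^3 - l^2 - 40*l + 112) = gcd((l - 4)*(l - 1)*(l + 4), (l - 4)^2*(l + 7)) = l - 4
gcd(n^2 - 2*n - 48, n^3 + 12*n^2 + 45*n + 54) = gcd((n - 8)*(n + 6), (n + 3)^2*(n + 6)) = n + 6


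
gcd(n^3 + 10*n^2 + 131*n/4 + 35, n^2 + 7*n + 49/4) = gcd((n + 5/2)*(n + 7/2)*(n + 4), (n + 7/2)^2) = n + 7/2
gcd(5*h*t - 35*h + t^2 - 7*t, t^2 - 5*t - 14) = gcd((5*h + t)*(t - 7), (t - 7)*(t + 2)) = t - 7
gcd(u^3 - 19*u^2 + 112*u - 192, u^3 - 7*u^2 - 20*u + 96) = u^2 - 11*u + 24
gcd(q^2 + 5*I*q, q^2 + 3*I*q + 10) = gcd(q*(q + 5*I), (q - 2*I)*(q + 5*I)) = q + 5*I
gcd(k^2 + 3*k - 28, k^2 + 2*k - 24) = k - 4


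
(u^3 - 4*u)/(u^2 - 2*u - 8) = u*(u - 2)/(u - 4)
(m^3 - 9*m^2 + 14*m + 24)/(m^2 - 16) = (m^2 - 5*m - 6)/(m + 4)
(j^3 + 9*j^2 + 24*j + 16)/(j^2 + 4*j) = j + 5 + 4/j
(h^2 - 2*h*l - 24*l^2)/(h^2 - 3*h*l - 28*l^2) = (h - 6*l)/(h - 7*l)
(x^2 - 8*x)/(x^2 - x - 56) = x/(x + 7)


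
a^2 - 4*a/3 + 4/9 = (a - 2/3)^2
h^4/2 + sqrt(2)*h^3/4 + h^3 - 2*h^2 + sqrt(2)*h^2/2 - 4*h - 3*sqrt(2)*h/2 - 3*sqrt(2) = (h/2 + sqrt(2)/2)*(h + 2)*(h - 3*sqrt(2)/2)*(h + sqrt(2))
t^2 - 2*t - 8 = (t - 4)*(t + 2)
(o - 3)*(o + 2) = o^2 - o - 6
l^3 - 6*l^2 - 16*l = l*(l - 8)*(l + 2)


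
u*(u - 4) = u^2 - 4*u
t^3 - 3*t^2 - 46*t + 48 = (t - 8)*(t - 1)*(t + 6)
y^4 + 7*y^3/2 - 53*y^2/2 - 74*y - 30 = (y - 5)*(y + 1/2)*(y + 2)*(y + 6)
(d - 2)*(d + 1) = d^2 - d - 2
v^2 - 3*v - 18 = (v - 6)*(v + 3)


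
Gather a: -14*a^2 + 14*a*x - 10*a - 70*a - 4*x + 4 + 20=-14*a^2 + a*(14*x - 80) - 4*x + 24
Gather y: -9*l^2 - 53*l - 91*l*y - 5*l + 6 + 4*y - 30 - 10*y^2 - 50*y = -9*l^2 - 58*l - 10*y^2 + y*(-91*l - 46) - 24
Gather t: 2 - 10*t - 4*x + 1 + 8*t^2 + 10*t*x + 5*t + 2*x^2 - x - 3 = 8*t^2 + t*(10*x - 5) + 2*x^2 - 5*x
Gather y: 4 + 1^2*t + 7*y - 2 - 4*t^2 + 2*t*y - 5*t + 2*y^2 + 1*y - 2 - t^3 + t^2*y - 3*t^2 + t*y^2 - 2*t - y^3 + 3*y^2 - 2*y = -t^3 - 7*t^2 - 6*t - y^3 + y^2*(t + 5) + y*(t^2 + 2*t + 6)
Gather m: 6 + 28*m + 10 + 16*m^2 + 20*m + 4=16*m^2 + 48*m + 20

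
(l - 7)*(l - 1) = l^2 - 8*l + 7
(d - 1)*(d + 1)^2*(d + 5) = d^4 + 6*d^3 + 4*d^2 - 6*d - 5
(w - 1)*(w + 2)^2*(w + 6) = w^4 + 9*w^3 + 18*w^2 - 4*w - 24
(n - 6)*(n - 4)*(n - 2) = n^3 - 12*n^2 + 44*n - 48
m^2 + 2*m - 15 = (m - 3)*(m + 5)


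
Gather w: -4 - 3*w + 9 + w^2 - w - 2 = w^2 - 4*w + 3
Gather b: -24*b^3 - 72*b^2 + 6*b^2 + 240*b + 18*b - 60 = -24*b^3 - 66*b^2 + 258*b - 60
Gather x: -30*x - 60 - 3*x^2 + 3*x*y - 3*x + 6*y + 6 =-3*x^2 + x*(3*y - 33) + 6*y - 54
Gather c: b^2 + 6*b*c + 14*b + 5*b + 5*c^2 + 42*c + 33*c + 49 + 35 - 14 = b^2 + 19*b + 5*c^2 + c*(6*b + 75) + 70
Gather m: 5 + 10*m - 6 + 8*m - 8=18*m - 9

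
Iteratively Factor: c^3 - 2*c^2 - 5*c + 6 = (c + 2)*(c^2 - 4*c + 3) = (c - 3)*(c + 2)*(c - 1)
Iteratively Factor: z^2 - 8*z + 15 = (z - 5)*(z - 3)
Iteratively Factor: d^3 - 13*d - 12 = (d + 3)*(d^2 - 3*d - 4) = (d + 1)*(d + 3)*(d - 4)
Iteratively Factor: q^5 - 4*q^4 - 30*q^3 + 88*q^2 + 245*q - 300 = (q - 5)*(q^4 + q^3 - 25*q^2 - 37*q + 60) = (q - 5)*(q + 3)*(q^3 - 2*q^2 - 19*q + 20) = (q - 5)*(q + 3)*(q + 4)*(q^2 - 6*q + 5) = (q - 5)*(q - 1)*(q + 3)*(q + 4)*(q - 5)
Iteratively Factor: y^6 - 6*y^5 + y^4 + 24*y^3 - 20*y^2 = (y - 1)*(y^5 - 5*y^4 - 4*y^3 + 20*y^2) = y*(y - 1)*(y^4 - 5*y^3 - 4*y^2 + 20*y) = y^2*(y - 1)*(y^3 - 5*y^2 - 4*y + 20) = y^2*(y - 5)*(y - 1)*(y^2 - 4) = y^2*(y - 5)*(y - 1)*(y + 2)*(y - 2)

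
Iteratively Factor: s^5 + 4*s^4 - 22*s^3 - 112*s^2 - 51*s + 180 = (s - 1)*(s^4 + 5*s^3 - 17*s^2 - 129*s - 180) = (s - 5)*(s - 1)*(s^3 + 10*s^2 + 33*s + 36) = (s - 5)*(s - 1)*(s + 3)*(s^2 + 7*s + 12) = (s - 5)*(s - 1)*(s + 3)*(s + 4)*(s + 3)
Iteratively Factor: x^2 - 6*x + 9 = (x - 3)*(x - 3)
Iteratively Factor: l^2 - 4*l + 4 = (l - 2)*(l - 2)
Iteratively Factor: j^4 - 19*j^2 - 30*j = (j)*(j^3 - 19*j - 30) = j*(j + 2)*(j^2 - 2*j - 15) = j*(j + 2)*(j + 3)*(j - 5)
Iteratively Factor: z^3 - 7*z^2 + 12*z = (z - 3)*(z^2 - 4*z) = (z - 4)*(z - 3)*(z)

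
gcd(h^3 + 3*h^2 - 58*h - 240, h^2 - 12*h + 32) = h - 8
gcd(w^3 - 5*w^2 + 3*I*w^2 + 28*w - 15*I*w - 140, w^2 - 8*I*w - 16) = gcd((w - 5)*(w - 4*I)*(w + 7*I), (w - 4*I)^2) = w - 4*I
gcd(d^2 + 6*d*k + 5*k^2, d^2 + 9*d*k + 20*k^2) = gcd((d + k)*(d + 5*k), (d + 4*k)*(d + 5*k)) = d + 5*k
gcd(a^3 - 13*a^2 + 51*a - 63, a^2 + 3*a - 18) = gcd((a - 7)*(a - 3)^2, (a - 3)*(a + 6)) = a - 3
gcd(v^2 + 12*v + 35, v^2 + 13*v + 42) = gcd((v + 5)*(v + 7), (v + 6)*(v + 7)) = v + 7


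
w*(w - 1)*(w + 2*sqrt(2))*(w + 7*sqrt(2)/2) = w^4 - w^3 + 11*sqrt(2)*w^3/2 - 11*sqrt(2)*w^2/2 + 14*w^2 - 14*w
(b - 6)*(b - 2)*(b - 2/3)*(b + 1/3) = b^4 - 25*b^3/3 + 130*b^2/9 - 20*b/9 - 8/3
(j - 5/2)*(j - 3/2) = j^2 - 4*j + 15/4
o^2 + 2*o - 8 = (o - 2)*(o + 4)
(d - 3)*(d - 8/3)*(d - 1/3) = d^3 - 6*d^2 + 89*d/9 - 8/3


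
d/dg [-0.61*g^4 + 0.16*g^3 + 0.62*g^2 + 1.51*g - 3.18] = -2.44*g^3 + 0.48*g^2 + 1.24*g + 1.51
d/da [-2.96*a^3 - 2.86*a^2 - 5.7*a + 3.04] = -8.88*a^2 - 5.72*a - 5.7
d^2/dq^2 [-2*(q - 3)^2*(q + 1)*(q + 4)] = -24*q^2 + 12*q + 68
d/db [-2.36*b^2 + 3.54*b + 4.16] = 3.54 - 4.72*b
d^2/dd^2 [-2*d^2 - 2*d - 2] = -4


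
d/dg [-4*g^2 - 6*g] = -8*g - 6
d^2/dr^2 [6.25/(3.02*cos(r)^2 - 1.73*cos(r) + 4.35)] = (-228.01*(1 - cos(r)^2)^2 + 97.96125*cos(r)^3 + 195.714375*cos(r)^2 - 242.956875*cos(r) + 101.20875)/(3.02*cos(r)^2 - 1.73*cos(r) + 4.35)^3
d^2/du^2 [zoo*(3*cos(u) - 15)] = zoo*cos(u)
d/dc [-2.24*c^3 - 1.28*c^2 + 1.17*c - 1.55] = -6.72*c^2 - 2.56*c + 1.17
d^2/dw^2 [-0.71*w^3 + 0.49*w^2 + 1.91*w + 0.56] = 0.98 - 4.26*w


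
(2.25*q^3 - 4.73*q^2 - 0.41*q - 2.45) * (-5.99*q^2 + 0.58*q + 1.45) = -13.4775*q^5 + 29.6377*q^4 + 2.975*q^3 + 7.5792*q^2 - 2.0155*q - 3.5525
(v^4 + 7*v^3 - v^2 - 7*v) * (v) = v^5 + 7*v^4 - v^3 - 7*v^2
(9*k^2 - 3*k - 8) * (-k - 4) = -9*k^3 - 33*k^2 + 20*k + 32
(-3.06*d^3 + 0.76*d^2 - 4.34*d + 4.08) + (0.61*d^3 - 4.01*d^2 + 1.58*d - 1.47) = -2.45*d^3 - 3.25*d^2 - 2.76*d + 2.61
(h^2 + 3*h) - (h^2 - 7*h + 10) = 10*h - 10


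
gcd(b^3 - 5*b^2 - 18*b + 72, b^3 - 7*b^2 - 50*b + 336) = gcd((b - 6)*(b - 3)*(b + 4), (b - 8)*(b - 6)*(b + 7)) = b - 6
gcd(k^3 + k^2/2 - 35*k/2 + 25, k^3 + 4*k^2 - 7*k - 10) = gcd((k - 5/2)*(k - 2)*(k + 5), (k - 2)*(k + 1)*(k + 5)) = k^2 + 3*k - 10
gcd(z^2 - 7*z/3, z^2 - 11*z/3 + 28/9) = z - 7/3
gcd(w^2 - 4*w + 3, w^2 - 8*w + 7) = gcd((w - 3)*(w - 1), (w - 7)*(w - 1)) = w - 1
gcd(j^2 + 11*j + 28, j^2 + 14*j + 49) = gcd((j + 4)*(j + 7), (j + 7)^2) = j + 7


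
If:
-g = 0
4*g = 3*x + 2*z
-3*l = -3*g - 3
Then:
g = 0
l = 1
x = -2*z/3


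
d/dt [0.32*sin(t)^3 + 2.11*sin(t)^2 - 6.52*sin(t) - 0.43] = (0.96*sin(t)^2 + 4.22*sin(t) - 6.52)*cos(t)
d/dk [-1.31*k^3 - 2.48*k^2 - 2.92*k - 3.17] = -3.93*k^2 - 4.96*k - 2.92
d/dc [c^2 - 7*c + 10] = 2*c - 7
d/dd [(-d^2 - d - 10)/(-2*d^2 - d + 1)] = (-d^2 - 42*d - 11)/(4*d^4 + 4*d^3 - 3*d^2 - 2*d + 1)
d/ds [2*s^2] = 4*s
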